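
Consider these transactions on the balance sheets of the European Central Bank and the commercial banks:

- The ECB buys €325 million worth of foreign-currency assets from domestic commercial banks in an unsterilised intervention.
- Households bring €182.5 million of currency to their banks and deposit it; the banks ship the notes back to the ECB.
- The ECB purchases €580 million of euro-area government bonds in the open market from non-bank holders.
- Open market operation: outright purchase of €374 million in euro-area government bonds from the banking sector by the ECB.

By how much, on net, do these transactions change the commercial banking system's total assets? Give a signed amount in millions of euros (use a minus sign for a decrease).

FX purchase €325 million: just an asset swap on bank balance sheets → 0.
Currency deposit €182.5 million: bank balance sheets expand → +€182.5M.
Asset purchase (from non-banks) €580 million: bank balance sheets expand → +€580M.
OMO purchase (from banks) €374 million: just an asset swap on bank balance sheets → 0.
Net: 0 + 182.5 + 580 + 0 = +€762.5 million.

+€762.5 million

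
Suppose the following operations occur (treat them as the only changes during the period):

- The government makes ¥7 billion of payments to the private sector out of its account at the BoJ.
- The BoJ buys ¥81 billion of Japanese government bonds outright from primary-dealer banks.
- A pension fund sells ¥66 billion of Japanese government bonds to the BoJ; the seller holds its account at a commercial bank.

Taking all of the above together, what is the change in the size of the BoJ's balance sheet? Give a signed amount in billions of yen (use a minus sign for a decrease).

Government spending ¥7 billion: only the composition of liabilities changes → 0.
OMO purchase (from banks) ¥81 billion: a BoJ asset is acquired → +¥81B.
Asset purchase (from non-banks) ¥66 billion: a BoJ asset is acquired → +¥66B.
Net: 0 + 81 + 66 = +¥147 billion.

+¥147 billion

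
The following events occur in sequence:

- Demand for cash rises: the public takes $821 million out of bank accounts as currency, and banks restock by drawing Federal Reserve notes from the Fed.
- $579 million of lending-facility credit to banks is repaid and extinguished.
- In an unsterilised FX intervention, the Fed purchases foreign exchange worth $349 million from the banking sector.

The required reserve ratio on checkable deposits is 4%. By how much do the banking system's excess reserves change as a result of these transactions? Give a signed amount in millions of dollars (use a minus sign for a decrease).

Currency withdrawal $821 million: reserves −$821M, deposits −$821M.
Discount-window repayment $579 million: reserves −$579M, deposits 0.
FX purchase $349 million: reserves +$349M, deposits 0.
Totals: Δreserves = −$1051M, Δdeposits = −$821M.
Δrequired reserves = 4% × −$821M = −$32.84M.
Δexcess reserves = Δreserves − Δrequired = −$1051M − (−$32.84M) = -$1018.16 million.

-$1018.16 million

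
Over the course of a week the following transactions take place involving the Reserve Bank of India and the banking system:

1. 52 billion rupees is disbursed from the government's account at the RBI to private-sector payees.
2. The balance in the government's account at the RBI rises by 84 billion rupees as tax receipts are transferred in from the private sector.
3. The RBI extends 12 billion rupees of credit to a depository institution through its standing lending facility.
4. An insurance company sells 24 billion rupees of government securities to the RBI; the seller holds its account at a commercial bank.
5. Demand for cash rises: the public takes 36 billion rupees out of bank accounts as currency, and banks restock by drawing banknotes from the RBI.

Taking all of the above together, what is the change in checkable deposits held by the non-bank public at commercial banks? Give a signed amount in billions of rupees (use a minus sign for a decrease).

-44 billion

RBI balance sheet:
  Assets:      Securities +24B, Loans to banks +12B
  Liabilities: Bank reserves −32B, Currency in circulation +36B, Government deposits +32B
Commercial banking system:
  Assets:      Reserves at CB −32B
  Liabilities: Checkable deposits −44B, Borrowings from CB +12B
So the change in checkable deposits held by the non-bank public at commercial banks is -44 billion.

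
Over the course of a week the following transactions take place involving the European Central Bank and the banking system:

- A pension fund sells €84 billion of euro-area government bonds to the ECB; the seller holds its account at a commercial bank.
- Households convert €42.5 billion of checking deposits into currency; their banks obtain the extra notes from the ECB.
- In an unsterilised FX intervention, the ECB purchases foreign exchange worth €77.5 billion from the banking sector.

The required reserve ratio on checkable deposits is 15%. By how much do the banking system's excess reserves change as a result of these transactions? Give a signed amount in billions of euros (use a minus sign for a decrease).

+€112.775 billion

Asset purchase (from non-banks) €84 billion: reserves +€84B, deposits +€84B.
Currency withdrawal €42.5 billion: reserves −€42.5B, deposits −€42.5B.
FX purchase €77.5 billion: reserves +€77.5B, deposits 0.
Totals: Δreserves = +€119B, Δdeposits = +€41.5B.
Δrequired reserves = 15% × +€41.5B = +€6.225B.
Δexcess reserves = Δreserves − Δrequired = +€119B − (+€6.225B) = +€112.775 billion.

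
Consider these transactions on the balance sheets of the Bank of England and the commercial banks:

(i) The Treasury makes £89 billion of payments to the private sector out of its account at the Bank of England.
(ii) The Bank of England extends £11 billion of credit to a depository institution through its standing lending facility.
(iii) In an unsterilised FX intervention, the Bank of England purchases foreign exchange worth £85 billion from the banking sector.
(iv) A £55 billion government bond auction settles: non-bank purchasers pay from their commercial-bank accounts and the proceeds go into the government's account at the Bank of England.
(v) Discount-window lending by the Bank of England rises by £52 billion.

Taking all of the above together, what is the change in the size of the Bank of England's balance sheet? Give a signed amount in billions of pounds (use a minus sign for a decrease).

Government spending £89 billion: only the composition of liabilities changes → 0.
Discount-window loan £11 billion: a Bank of England asset is acquired → +£11B.
FX purchase £85 billion: a Bank of England asset is acquired → +£85B.
Government account inflow £55 billion: only the composition of liabilities changes → 0.
Discount-window loan £52 billion: a Bank of England asset is acquired → +£52B.
Net: 0 + 11 + 85 + 0 + 52 = +£148 billion.

+£148 billion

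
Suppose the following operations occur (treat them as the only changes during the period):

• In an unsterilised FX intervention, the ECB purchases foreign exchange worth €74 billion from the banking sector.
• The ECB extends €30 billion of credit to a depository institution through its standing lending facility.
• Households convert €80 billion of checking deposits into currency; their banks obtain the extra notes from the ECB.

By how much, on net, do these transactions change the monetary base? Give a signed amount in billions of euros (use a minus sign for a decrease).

+€104 billion

ECB balance sheet:
  Assets:      Loans to banks +€30B, Foreign assets +€74B
  Liabilities: Bank reserves +€24B, Currency in circulation +€80B
Commercial banking system:
  Assets:      Reserves at CB +€24B, Foreign assets −€74B
  Liabilities: Checkable deposits −€80B, Borrowings from CB +€30B
Monetary base = currency + reserves: +€80B + (+€24B) = +€104 billion.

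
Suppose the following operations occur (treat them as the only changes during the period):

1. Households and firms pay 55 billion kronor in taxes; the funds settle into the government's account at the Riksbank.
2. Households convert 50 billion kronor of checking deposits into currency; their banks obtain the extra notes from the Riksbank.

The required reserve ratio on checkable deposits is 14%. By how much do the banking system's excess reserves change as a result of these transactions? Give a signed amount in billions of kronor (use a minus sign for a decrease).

-90.3 billion

Government account inflow 55 billion kronor: reserves −55B, deposits −55B.
Currency withdrawal 50 billion kronor: reserves −50B, deposits −50B.
Totals: Δreserves = −105B, Δdeposits = −105B.
Δrequired reserves = 14% × −105B = −14.7B.
Δexcess reserves = Δreserves − Δrequired = −105B − (−14.7B) = -90.3 billion.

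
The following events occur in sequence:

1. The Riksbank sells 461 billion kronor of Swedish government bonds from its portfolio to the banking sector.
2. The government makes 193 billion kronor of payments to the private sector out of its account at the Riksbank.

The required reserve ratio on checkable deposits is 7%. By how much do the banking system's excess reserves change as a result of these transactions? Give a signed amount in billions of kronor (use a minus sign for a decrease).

OMO sale (to banks) 461 billion kronor: reserves −461B, deposits 0.
Government spending 193 billion kronor: reserves +193B, deposits +193B.
Totals: Δreserves = −268B, Δdeposits = +193B.
Δrequired reserves = 7% × +193B = +13.51B.
Δexcess reserves = Δreserves − Δrequired = −268B − (+13.51B) = -281.51 billion.

-281.51 billion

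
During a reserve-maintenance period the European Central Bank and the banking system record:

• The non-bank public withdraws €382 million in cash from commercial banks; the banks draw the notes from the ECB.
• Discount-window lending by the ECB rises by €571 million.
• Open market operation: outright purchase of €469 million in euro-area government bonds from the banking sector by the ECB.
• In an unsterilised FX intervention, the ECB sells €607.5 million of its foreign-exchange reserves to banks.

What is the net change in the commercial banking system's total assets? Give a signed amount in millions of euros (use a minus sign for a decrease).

+€189 million

ECB balance sheet:
  Assets:      Securities +€469M, Loans to banks +€571M, Foreign assets −€607.5M
  Liabilities: Bank reserves +€50.5M, Currency in circulation +€382M
Commercial banking system:
  Assets:      Reserves at CB +€50.5M, Securities −€469M, Foreign assets +€607.5M
  Liabilities: Checkable deposits −€382M, Borrowings from CB +€571M
Change in total bank assets = +€189 million.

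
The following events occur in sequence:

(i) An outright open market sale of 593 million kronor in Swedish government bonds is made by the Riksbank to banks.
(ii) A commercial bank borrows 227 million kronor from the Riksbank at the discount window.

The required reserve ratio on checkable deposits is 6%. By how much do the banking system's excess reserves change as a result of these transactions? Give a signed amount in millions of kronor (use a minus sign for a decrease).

-366 million

OMO sale (to banks) 593 million kronor: reserves −593M, deposits 0.
Discount-window loan 227 million kronor: reserves +227M, deposits 0.
Totals: Δreserves = −366M, Δdeposits = 0.
Δrequired reserves = 6% × 0 = 0.
Δexcess reserves = Δreserves − Δrequired = −366M − (0) = -366 million.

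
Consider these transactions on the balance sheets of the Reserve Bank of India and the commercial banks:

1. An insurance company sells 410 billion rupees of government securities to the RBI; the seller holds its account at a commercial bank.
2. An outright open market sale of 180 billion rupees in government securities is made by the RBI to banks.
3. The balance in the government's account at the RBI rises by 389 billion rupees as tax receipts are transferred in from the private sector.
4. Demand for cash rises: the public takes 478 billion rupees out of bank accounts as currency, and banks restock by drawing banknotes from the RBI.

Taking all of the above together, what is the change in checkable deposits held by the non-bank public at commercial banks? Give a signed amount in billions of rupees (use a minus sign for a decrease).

-457 billion

Asset purchase (from non-banks) 410 billion rupees: non-bank counterparties' bank balances rise → +410B.
OMO sale (to banks) 180 billion rupees: the counterparty is a bank, so public deposits are unchanged → 0.
Government account inflow 389 billion rupees: non-bank counterparties' bank balances fall → −389B.
Currency withdrawal 478 billion rupees: non-bank counterparties' bank balances fall → −478B.
Net: 410 + 0 − 389 − 478 = -457 billion.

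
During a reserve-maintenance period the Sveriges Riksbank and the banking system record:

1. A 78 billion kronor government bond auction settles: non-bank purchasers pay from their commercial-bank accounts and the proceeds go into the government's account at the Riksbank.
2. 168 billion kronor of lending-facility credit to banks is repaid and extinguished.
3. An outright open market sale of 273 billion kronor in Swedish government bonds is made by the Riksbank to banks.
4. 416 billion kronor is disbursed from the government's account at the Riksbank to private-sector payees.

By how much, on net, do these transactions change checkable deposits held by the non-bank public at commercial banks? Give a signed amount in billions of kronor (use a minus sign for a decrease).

+338 billion

Riksbank balance sheet:
  Assets:      Securities −273B, Loans to banks −168B
  Liabilities: Bank reserves −103B, Government deposits −338B
Commercial banking system:
  Assets:      Reserves at CB −103B, Securities +273B
  Liabilities: Checkable deposits +338B, Borrowings from CB −168B
So the change in checkable deposits held by the non-bank public at commercial banks is +338 billion.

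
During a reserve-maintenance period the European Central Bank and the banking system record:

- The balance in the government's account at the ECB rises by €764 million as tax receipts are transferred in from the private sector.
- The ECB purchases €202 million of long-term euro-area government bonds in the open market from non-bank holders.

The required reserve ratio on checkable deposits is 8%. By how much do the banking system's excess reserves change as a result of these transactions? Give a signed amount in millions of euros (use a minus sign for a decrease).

Government account inflow €764 million: reserves −€764M, deposits −€764M.
Asset purchase (from non-banks) €202 million: reserves +€202M, deposits +€202M.
Totals: Δreserves = −€562M, Δdeposits = −€562M.
Δrequired reserves = 8% × −€562M = −€44.96M.
Δexcess reserves = Δreserves − Δrequired = −€562M − (−€44.96M) = -€517.04 million.

-€517.04 million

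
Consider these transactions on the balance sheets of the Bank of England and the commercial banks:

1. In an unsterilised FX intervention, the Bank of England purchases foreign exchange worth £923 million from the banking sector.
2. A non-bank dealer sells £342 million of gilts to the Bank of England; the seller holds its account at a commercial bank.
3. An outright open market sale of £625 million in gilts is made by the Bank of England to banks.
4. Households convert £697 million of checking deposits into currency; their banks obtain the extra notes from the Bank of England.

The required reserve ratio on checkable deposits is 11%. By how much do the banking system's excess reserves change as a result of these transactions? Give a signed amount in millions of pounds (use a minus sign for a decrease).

FX purchase £923 million: reserves +£923M, deposits 0.
Asset purchase (from non-banks) £342 million: reserves +£342M, deposits +£342M.
OMO sale (to banks) £625 million: reserves −£625M, deposits 0.
Currency withdrawal £697 million: reserves −£697M, deposits −£697M.
Totals: Δreserves = −£57M, Δdeposits = −£355M.
Δrequired reserves = 11% × −£355M = −£39.05M.
Δexcess reserves = Δreserves − Δrequired = −£57M − (−£39.05M) = -£17.95 million.

-£17.95 million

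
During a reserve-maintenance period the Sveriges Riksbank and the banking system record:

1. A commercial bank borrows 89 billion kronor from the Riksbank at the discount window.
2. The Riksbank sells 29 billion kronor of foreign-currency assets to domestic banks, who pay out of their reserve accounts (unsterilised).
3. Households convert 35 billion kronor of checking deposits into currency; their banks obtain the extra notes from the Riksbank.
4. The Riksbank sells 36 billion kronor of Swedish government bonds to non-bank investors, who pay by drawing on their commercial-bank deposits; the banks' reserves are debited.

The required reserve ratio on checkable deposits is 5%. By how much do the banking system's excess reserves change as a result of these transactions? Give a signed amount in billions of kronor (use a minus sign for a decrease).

Discount-window loan 89 billion kronor: reserves +89B, deposits 0.
FX sale 29 billion kronor: reserves −29B, deposits 0.
Currency withdrawal 35 billion kronor: reserves −35B, deposits −35B.
Asset sale (to non-banks) 36 billion kronor: reserves −36B, deposits −36B.
Totals: Δreserves = −11B, Δdeposits = −71B.
Δrequired reserves = 5% × −71B = −3.55B.
Δexcess reserves = Δreserves − Δrequired = −11B − (−3.55B) = -7.45 billion.

-7.45 billion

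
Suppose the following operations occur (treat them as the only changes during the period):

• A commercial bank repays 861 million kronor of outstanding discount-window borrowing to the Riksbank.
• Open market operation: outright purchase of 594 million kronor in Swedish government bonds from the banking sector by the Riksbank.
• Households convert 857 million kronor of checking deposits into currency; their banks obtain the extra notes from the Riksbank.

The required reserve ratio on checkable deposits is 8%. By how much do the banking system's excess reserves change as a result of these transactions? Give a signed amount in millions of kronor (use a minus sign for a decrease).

-1055.44 million

Discount-window repayment 861 million kronor: reserves −861M, deposits 0.
OMO purchase (from banks) 594 million kronor: reserves +594M, deposits 0.
Currency withdrawal 857 million kronor: reserves −857M, deposits −857M.
Totals: Δreserves = −1124M, Δdeposits = −857M.
Δrequired reserves = 8% × −857M = −68.56M.
Δexcess reserves = Δreserves − Δrequired = −1124M − (−68.56M) = -1055.44 million.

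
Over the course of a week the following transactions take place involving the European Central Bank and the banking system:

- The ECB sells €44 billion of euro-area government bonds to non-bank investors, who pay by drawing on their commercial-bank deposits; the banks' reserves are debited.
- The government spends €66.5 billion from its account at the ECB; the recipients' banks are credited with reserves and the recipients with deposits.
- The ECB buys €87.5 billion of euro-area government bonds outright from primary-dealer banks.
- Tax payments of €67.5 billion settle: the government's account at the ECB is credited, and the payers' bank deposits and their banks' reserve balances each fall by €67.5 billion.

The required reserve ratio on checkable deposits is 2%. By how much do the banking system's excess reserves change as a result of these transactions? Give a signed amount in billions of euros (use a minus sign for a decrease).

Asset sale (to non-banks) €44 billion: reserves −€44B, deposits −€44B.
Government spending €66.5 billion: reserves +€66.5B, deposits +€66.5B.
OMO purchase (from banks) €87.5 billion: reserves +€87.5B, deposits 0.
Government account inflow €67.5 billion: reserves −€67.5B, deposits −€67.5B.
Totals: Δreserves = +€42.5B, Δdeposits = −€45B.
Δrequired reserves = 2% × −€45B = −€0.9B.
Δexcess reserves = Δreserves − Δrequired = +€42.5B − (−€0.9B) = +€43.4 billion.

+€43.4 billion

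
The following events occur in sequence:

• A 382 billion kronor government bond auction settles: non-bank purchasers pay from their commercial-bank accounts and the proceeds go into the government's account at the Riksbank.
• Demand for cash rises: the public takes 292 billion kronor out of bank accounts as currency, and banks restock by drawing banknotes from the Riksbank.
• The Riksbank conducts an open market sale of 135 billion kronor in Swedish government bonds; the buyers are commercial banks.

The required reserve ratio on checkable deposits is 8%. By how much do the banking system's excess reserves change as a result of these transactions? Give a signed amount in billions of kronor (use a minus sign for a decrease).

Government account inflow 382 billion kronor: reserves −382B, deposits −382B.
Currency withdrawal 292 billion kronor: reserves −292B, deposits −292B.
OMO sale (to banks) 135 billion kronor: reserves −135B, deposits 0.
Totals: Δreserves = −809B, Δdeposits = −674B.
Δrequired reserves = 8% × −674B = −53.92B.
Δexcess reserves = Δreserves − Δrequired = −809B − (−53.92B) = -755.08 billion.

-755.08 billion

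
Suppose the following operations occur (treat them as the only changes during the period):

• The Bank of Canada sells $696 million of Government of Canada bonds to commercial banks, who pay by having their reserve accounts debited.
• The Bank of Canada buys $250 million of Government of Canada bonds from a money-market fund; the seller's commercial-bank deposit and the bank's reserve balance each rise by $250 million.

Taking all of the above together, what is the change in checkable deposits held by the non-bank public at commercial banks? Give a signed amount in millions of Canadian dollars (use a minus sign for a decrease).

OMO sale (to banks) $696 million: the counterparty is a bank, so public deposits are unchanged → 0.
Asset purchase (from non-banks) $250 million: non-bank counterparties' bank balances rise → +$250M.
Net: 0 + 250 = +$250 million.

+$250 million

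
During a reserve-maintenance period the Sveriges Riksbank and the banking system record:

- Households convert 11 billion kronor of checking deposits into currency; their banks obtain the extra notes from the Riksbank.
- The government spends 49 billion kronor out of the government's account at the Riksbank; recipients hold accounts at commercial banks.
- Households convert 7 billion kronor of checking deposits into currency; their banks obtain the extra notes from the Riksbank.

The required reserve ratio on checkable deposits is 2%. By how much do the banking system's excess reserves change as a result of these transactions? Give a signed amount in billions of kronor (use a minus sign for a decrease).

+30.38 billion

Currency withdrawal 11 billion kronor: reserves −11B, deposits −11B.
Government spending 49 billion kronor: reserves +49B, deposits +49B.
Currency withdrawal 7 billion kronor: reserves −7B, deposits −7B.
Totals: Δreserves = +31B, Δdeposits = +31B.
Δrequired reserves = 2% × +31B = +0.62B.
Δexcess reserves = Δreserves − Δrequired = +31B − (+0.62B) = +30.38 billion.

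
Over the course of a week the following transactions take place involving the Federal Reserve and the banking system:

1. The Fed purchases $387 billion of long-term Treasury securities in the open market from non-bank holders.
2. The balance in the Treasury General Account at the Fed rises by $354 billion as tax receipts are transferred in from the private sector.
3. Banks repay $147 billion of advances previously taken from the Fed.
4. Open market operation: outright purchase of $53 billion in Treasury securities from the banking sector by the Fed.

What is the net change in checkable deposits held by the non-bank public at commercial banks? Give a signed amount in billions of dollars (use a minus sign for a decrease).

+$33 billion

Fed balance sheet:
  Assets:      Securities +$440B, Loans to banks −$147B
  Liabilities: Bank reserves −$61B, Government deposits +$354B
Commercial banking system:
  Assets:      Reserves at CB −$61B, Securities −$53B
  Liabilities: Checkable deposits +$33B, Borrowings from CB −$147B
So the change in checkable deposits held by the non-bank public at commercial banks is +$33 billion.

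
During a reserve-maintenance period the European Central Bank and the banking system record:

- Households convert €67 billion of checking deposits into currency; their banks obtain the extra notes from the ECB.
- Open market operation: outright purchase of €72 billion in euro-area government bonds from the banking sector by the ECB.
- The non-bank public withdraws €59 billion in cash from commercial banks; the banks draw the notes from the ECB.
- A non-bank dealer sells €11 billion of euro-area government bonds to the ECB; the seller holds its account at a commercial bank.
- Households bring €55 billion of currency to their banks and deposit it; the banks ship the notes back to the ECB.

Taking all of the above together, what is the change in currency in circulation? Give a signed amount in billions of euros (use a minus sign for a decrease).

ECB balance sheet:
  Assets:      Securities +€83B
  Liabilities: Bank reserves +€12B, Currency in circulation +€71B
So the change in currency in circulation is +€71 billion.

+€71 billion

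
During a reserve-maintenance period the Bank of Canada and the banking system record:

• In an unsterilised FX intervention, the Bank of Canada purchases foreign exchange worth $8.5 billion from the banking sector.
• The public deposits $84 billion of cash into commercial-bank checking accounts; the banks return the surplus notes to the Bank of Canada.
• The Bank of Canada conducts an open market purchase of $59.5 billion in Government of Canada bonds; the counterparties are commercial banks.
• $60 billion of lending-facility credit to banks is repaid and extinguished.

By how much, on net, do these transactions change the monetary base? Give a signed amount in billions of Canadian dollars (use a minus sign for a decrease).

+$8 billion

Bank of Canada balance sheet:
  Assets:      Securities +$59.5B, Loans to banks −$60B, Foreign assets +$8.5B
  Liabilities: Bank reserves +$92B, Currency in circulation −$84B
Commercial banking system:
  Assets:      Reserves at CB +$92B, Securities −$59.5B, Foreign assets −$8.5B
  Liabilities: Checkable deposits +$84B, Borrowings from CB −$60B
Monetary base = currency + reserves: −$84B + (+$92B) = +$8 billion.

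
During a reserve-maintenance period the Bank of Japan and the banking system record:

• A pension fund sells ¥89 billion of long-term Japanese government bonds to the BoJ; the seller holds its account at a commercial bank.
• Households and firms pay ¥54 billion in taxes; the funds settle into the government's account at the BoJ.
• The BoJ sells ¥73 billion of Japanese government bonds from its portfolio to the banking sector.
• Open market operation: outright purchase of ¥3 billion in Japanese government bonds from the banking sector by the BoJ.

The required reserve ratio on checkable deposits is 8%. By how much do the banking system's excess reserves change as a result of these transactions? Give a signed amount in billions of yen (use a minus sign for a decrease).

-¥37.8 billion

Asset purchase (from non-banks) ¥89 billion: reserves +¥89B, deposits +¥89B.
Government account inflow ¥54 billion: reserves −¥54B, deposits −¥54B.
OMO sale (to banks) ¥73 billion: reserves −¥73B, deposits 0.
OMO purchase (from banks) ¥3 billion: reserves +¥3B, deposits 0.
Totals: Δreserves = −¥35B, Δdeposits = +¥35B.
Δrequired reserves = 8% × +¥35B = +¥2.8B.
Δexcess reserves = Δreserves − Δrequired = −¥35B − (+¥2.8B) = -¥37.8 billion.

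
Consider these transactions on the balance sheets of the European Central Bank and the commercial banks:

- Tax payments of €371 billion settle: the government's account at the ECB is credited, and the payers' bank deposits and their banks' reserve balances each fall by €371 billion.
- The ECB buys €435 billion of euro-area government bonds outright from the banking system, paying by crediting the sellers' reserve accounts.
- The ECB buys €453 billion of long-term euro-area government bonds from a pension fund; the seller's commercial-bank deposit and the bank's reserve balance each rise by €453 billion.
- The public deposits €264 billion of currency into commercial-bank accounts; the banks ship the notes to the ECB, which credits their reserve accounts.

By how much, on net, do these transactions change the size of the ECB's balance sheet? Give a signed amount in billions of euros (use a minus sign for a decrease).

Government account inflow €371 billion: only the composition of liabilities changes → 0.
OMO purchase (from banks) €435 billion: an ECB asset is acquired → +€435B.
Asset purchase (from non-banks) €453 billion: an ECB asset is acquired → +€453B.
Currency deposit €264 billion: only the composition of liabilities changes → 0.
Net: 0 + 435 + 453 + 0 = +€888 billion.

+€888 billion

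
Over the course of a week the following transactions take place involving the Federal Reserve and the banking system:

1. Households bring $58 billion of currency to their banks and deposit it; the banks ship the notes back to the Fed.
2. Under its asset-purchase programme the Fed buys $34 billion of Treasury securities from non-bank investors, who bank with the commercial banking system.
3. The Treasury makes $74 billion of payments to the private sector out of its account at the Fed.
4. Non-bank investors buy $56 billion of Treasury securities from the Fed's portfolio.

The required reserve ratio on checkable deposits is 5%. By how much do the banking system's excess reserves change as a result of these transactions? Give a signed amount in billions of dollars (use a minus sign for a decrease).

Currency deposit $58 billion: reserves +$58B, deposits +$58B.
Asset purchase (from non-banks) $34 billion: reserves +$34B, deposits +$34B.
Government spending $74 billion: reserves +$74B, deposits +$74B.
Asset sale (to non-banks) $56 billion: reserves −$56B, deposits −$56B.
Totals: Δreserves = +$110B, Δdeposits = +$110B.
Δrequired reserves = 5% × +$110B = +$5.5B.
Δexcess reserves = Δreserves − Δrequired = +$110B − (+$5.5B) = +$104.5 billion.

+$104.5 billion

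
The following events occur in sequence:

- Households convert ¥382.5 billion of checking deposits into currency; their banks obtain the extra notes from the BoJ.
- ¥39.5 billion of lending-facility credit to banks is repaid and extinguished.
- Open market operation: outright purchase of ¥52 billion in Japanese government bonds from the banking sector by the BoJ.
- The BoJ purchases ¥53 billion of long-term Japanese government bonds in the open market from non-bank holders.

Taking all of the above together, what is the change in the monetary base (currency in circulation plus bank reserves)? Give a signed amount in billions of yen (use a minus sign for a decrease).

+¥65.5 billion

BoJ balance sheet:
  Assets:      Securities +¥105B, Loans to banks −¥39.5B
  Liabilities: Bank reserves −¥317B, Currency in circulation +¥382.5B
Commercial banking system:
  Assets:      Reserves at CB −¥317B, Securities −¥52B
  Liabilities: Checkable deposits −¥329.5B, Borrowings from CB −¥39.5B
Monetary base = currency + reserves: +¥382.5B + (−¥317B) = +¥65.5 billion.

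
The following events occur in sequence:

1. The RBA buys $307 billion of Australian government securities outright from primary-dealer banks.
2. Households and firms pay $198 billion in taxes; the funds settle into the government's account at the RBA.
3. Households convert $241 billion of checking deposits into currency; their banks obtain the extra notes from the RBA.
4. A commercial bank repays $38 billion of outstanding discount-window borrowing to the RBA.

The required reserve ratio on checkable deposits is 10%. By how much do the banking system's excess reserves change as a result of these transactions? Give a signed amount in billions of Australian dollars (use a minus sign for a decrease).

-$126.1 billion

OMO purchase (from banks) $307 billion: reserves +$307B, deposits 0.
Government account inflow $198 billion: reserves −$198B, deposits −$198B.
Currency withdrawal $241 billion: reserves −$241B, deposits −$241B.
Discount-window repayment $38 billion: reserves −$38B, deposits 0.
Totals: Δreserves = −$170B, Δdeposits = −$439B.
Δrequired reserves = 10% × −$439B = −$43.9B.
Δexcess reserves = Δreserves − Δrequired = −$170B − (−$43.9B) = -$126.1 billion.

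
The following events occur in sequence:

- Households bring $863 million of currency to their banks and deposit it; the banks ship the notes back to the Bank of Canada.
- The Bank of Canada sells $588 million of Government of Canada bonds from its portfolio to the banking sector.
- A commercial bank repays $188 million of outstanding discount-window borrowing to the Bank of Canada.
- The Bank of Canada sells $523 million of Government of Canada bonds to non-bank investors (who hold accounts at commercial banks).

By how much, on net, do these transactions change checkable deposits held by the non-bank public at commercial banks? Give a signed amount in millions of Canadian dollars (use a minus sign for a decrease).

+$340 million

Bank of Canada balance sheet:
  Assets:      Securities −$1111M, Loans to banks −$188M
  Liabilities: Bank reserves −$436M, Currency in circulation −$863M
Commercial banking system:
  Assets:      Reserves at CB −$436M, Securities +$588M
  Liabilities: Checkable deposits +$340M, Borrowings from CB −$188M
So the change in checkable deposits held by the non-bank public at commercial banks is +$340 million.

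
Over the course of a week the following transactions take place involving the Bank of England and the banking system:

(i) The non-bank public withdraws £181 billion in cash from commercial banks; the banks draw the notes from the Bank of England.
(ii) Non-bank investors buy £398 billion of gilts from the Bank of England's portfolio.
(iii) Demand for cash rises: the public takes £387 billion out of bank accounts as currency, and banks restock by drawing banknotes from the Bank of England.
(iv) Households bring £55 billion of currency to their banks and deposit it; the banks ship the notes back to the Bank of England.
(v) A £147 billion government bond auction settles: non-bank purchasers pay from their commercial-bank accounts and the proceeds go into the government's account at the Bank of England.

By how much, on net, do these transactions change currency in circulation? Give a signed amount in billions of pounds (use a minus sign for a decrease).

Bank of England balance sheet:
  Assets:      Securities −£398B
  Liabilities: Bank reserves −£1058B, Currency in circulation +£513B, Government deposits +£147B
So the change in currency in circulation is +£513 billion.

+£513 billion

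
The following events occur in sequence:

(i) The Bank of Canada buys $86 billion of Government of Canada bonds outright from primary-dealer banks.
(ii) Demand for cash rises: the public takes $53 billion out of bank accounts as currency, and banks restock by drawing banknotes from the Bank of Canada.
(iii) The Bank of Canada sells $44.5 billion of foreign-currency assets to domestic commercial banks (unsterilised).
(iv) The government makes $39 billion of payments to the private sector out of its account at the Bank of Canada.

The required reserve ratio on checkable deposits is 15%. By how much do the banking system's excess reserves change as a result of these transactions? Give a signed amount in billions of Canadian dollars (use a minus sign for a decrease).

OMO purchase (from banks) $86 billion: reserves +$86B, deposits 0.
Currency withdrawal $53 billion: reserves −$53B, deposits −$53B.
FX sale $44.5 billion: reserves −$44.5B, deposits 0.
Government spending $39 billion: reserves +$39B, deposits +$39B.
Totals: Δreserves = +$27.5B, Δdeposits = −$14B.
Δrequired reserves = 15% × −$14B = −$2.1B.
Δexcess reserves = Δreserves − Δrequired = +$27.5B − (−$2.1B) = +$29.6 billion.

+$29.6 billion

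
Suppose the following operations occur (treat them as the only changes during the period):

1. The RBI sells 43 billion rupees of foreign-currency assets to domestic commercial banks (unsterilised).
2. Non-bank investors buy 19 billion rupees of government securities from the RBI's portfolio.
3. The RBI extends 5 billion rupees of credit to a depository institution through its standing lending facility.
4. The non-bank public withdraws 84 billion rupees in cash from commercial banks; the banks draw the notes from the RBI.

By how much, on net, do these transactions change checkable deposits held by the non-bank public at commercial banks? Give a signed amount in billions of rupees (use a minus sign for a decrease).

-103 billion

FX sale 43 billion rupees: the counterparty is a bank, so public deposits are unchanged → 0.
Asset sale (to non-banks) 19 billion rupees: non-bank counterparties' bank balances fall → −19B.
Discount-window loan 5 billion rupees: the counterparty is a bank, so public deposits are unchanged → 0.
Currency withdrawal 84 billion rupees: non-bank counterparties' bank balances fall → −84B.
Net: 0 − 19 + 0 − 84 = -103 billion.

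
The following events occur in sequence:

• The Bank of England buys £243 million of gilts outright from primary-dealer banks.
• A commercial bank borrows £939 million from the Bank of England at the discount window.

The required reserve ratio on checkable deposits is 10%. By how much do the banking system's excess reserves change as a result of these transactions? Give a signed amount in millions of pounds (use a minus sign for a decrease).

+£1182 million

OMO purchase (from banks) £243 million: reserves +£243M, deposits 0.
Discount-window loan £939 million: reserves +£939M, deposits 0.
Totals: Δreserves = +£1182M, Δdeposits = 0.
Δrequired reserves = 10% × 0 = 0.
Δexcess reserves = Δreserves − Δrequired = +£1182M − (0) = +£1182 million.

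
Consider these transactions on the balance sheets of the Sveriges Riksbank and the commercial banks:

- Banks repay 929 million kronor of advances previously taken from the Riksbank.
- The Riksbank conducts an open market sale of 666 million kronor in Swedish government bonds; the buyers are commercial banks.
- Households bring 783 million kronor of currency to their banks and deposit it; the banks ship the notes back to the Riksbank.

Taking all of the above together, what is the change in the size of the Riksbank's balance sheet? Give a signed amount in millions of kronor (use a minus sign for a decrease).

Riksbank balance sheet:
  Assets:      Securities −666M, Loans to banks −929M
  Liabilities: Bank reserves −812M, Currency in circulation −783M
Change in total Riksbank assets = -1595 million.

-1595 million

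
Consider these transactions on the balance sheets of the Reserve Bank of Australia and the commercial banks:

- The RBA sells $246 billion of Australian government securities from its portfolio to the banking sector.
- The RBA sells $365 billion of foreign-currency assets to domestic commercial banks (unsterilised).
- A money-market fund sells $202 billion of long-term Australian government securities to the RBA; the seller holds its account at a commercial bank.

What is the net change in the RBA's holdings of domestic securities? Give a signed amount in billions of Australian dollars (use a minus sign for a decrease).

OMO sale (to banks) $246 billion: securities removed from the RBA's portfolio → −$246B.
FX sale $365 billion: the RBA's securities portfolio is untouched → 0.
Asset purchase (from non-banks) $202 billion: securities added to the RBA's portfolio → +$202B.
Net: −246 + 0 + 202 = -$44 billion.

-$44 billion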